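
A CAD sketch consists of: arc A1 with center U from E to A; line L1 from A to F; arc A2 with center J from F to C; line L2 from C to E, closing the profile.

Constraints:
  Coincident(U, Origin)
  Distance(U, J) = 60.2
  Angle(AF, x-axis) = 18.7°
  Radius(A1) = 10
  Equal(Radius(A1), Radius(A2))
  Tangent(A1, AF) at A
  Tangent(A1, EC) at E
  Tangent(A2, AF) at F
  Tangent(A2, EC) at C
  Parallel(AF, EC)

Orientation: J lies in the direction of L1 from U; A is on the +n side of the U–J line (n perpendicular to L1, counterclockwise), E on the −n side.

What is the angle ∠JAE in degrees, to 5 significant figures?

80.569°

The slot axis is L1's direction at 18.7°, so u = (cos 18.7°, sin 18.7°) = (0.94721, 0.32061) and n = (−sin 18.7°, cos 18.7°) = (-0.32061, 0.94721). U is at the origin and J lies 60.2 along u from U, so J = 60.2·u = (57.022, 19.301). Tangency of A1 to both parallel lines with radius 10.0 puts A and E at U ± 10.0·n: A = (-3.2061, 9.4721), E = (3.2061, -9.4721). Then cos ∠JAE = AJ·AE / (|AJ||AE|), giving 80.569°.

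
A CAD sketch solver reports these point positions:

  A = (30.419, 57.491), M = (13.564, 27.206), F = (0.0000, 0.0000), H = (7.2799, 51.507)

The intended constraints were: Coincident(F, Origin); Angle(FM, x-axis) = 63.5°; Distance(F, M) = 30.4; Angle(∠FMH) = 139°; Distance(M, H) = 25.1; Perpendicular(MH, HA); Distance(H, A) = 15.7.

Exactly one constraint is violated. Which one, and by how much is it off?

Distance(H, A) = 15.7 — off by 8.20.

F = (0.00, 0.00) ✓; FM at 63.50° ✓; |FM| = 30.40 ✓; ∠FMH = 139.0° ✓; |MH| = 25.10 ✓; ∠(MH, HA) = 90.00° ✓; |HA| = 23.90 ✗.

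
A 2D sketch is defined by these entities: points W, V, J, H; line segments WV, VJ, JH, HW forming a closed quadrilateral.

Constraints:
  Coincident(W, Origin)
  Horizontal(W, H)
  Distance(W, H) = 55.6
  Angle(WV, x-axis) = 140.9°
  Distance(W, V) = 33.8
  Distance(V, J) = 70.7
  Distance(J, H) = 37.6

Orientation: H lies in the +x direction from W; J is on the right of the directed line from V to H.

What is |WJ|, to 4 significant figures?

36.93

W is at the origin; W and H share the same y with |WH| = 55.6 and H in +x, so H = (55.6, 0). WV runs at 140.9° with |WV| = 33.8, so V = (-26.23, 21.32). J is determined by |VJ| = 70.7 and |JH| = 37.6 together: it lies at the intersection of circle(V, 70.7) and circle(H, 37.6). With |VH| = 84.56, the foot of the radical line on VH is 63.48 from V and the perpendicular offset is √(70.7² − 63.48²) = 31.13. Taking the right-of-VH solution: J = (27.35, -24.81).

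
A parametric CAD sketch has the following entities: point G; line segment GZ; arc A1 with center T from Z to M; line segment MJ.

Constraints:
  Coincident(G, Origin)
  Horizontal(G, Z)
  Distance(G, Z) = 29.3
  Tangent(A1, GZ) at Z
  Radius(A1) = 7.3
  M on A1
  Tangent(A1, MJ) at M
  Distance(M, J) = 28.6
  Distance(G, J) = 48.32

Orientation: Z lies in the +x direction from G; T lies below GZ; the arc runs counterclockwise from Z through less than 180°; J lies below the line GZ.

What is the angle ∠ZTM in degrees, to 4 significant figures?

108.4°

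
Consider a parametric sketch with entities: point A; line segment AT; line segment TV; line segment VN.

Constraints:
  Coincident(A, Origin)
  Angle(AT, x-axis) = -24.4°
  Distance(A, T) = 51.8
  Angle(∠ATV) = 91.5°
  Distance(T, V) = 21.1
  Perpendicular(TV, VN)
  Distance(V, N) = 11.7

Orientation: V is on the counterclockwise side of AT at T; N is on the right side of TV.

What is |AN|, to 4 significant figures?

67.34

A is at the origin; AT runs at -24.4° with length 51.8, so T = 51.8·(cos -24.4°, sin -24.4°) = (47.17, -21.40). ∠ATV = 91.5°, so TV runs at -24.4° + (180° − 91.5°) = 64.10° from the x-axis; with |TV| = 21.1, V = T + 21.1·(cos 64.10°, sin 64.10°) = (56.39, -2.418). The perpendicularity gives VN at right angles to TV; with |VN| = 11.7 on the right of TV, N = V + 11.7·(0.8996, -0.4368) = (66.91, -7.529). Then |AN| = |N − A| = 67.34.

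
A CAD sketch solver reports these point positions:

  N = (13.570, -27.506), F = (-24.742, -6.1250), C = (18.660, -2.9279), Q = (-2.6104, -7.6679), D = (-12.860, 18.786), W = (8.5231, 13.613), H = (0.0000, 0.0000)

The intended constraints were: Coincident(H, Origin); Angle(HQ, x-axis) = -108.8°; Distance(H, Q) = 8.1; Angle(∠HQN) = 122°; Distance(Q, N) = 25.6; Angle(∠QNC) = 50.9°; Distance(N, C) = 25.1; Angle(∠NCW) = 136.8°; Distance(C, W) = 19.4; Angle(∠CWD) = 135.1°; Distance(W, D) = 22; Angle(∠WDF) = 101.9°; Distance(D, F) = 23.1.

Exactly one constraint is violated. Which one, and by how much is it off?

Distance(D, F) = 23.1 — off by 4.50.

H = (0.00, 0.00) ✓; HQ at -108.8° ✓; |HQ| = 8.100 ✓; ∠HQN = 122.0° ✓; |QN| = 25.60 ✓; ∠QNC = 50.90° ✓; |NC| = 25.10 ✓; ∠NCW = 136.8° ✓; |CW| = 19.40 ✓; ∠CWD = 135.1° ✓; |WD| = 22.00 ✓; ∠WDF = 101.9° ✓; |DF| = 27.60 ✗.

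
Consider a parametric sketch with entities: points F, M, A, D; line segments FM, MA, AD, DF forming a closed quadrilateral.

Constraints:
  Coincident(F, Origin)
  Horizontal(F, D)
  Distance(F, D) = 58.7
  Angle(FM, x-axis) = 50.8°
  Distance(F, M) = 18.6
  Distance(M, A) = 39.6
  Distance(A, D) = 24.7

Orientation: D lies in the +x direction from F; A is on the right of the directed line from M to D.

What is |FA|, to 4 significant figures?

41.39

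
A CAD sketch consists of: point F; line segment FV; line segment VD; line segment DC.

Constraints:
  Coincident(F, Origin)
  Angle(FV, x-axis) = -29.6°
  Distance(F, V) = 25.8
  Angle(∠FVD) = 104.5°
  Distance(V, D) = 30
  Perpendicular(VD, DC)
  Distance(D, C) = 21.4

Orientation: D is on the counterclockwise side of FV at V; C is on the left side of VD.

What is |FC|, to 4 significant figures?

36.63

F is at the origin; FV runs at -29.6° with length 25.8, so V = 25.8·(cos -29.6°, sin -29.6°) = (22.43, -12.74). ∠FVD = 104.5°, so VD runs at -29.6° + (180° − 104.5°) = 45.90° from the x-axis; with |VD| = 30.0, D = V + 30.0·(cos 45.90°, sin 45.90°) = (43.31, 8.800). VD ⟂ DC; with |DC| = 21.4 on the left of VD, C = D + 21.4·(-0.7181, 0.6959) = (27.94, 23.69). Then |FC| = |C − F| = 36.63.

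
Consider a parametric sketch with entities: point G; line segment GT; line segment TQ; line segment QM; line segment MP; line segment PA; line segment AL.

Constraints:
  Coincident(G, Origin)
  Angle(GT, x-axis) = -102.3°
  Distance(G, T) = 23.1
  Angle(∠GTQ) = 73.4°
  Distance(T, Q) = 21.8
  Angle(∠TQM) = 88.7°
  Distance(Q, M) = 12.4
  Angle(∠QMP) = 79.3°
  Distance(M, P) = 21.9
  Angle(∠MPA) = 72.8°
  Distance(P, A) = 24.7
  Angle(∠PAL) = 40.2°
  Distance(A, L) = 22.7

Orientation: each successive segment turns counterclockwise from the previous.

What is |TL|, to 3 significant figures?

18.6

G is at the origin; GT runs at -102.3° with length 23.1, so T = (-4.92, -22.6). ∠GTQ = 73.4° gives TQ at 4.30° from the x-axis; with |TQ| = 21.8, Q = (16.8, -20.9). ∠TQM = 88.7° gives QM at 95.6° from the x-axis; with |QM| = 12.4, M = (15.6, -8.59). ∠QMP = 79.3° gives MP at -164° from the x-axis; with |MP| = 21.9, P = (-5.41, -14.7). ∠MPA = 72.8° gives PA at -56.5° from the x-axis; with |PA| = 24.7, A = (8.22, -35.3). ∠PAL = 40.2° gives AL at 83.3° from the x-axis; with |AL| = 22.7, L = (10.9, -12.8). Then |TL| = |L − T| = 18.6.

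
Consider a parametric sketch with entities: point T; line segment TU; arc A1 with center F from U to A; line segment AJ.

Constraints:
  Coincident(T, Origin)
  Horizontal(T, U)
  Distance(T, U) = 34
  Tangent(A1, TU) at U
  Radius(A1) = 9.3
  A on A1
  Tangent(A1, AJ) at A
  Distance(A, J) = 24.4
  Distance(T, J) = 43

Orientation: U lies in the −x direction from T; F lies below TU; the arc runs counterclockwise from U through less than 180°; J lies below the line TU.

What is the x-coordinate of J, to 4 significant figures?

-26.09

Checks: ∠(FU, UT) = 90.00° ✓; |FU| = 9.300 ✓; |FA| = 9.300 ✓; ∠(FA, AJ) = 90.00° ✓; |AJ| = 24.40 ✓; |TJ| = 43.00 ✓.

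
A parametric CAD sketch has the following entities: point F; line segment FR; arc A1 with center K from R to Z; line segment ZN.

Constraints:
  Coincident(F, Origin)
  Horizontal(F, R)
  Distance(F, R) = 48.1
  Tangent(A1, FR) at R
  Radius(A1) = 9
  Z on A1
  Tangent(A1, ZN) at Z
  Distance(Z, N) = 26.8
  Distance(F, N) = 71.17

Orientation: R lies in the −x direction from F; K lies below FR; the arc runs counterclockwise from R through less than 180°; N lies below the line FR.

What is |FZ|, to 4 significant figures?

57.27

Checks: |KZ| = 9.000 ✓; ∠(KZ, ZN) = 90.00° ✓; |ZN| = 26.80 ✓; |FN| = 71.17 ✓.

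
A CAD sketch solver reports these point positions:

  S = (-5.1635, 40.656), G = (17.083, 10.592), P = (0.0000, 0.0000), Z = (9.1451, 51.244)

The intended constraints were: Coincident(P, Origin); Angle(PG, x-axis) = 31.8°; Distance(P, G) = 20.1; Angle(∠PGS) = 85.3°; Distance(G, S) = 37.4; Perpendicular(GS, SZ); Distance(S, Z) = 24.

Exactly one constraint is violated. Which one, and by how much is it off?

Distance(S, Z) = 24 — off by 6.20.

P = (0.00, 0.00) ✓; PG at 31.80° ✓; |PG| = 20.10 ✓; ∠PGS = 85.30° ✓; |GS| = 37.40 ✓; ∠(GS, SZ) = 90.00° ✓; |SZ| = 17.80 ✗.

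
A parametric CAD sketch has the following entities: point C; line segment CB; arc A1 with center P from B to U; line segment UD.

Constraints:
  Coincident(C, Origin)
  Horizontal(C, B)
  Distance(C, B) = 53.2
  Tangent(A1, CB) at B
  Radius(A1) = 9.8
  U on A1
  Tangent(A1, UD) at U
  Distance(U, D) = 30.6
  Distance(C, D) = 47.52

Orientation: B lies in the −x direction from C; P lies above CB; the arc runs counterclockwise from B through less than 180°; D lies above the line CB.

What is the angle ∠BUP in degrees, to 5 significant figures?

55.983°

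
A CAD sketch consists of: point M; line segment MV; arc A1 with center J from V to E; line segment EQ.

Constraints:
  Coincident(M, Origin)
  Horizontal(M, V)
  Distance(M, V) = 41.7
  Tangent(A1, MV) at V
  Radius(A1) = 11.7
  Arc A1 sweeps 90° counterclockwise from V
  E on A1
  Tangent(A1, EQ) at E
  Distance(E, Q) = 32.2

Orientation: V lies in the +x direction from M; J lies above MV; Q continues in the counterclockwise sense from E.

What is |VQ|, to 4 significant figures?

45.43

On A1, V sits at bearing -90° from J; a 90° counterclockwise sweep puts E at bearing 0°, so E = J + 11.7·(cos 0°, sin 0°) = (53.40, 11.70). A1 meets EQ tangentially, so JE is at right angles to EQ, so EQ runs along (−sin 0°, cos 0°); with |EQ| = 32.2, Q = (53.40, 43.90). Then |VQ| = |Q − V| = 45.43.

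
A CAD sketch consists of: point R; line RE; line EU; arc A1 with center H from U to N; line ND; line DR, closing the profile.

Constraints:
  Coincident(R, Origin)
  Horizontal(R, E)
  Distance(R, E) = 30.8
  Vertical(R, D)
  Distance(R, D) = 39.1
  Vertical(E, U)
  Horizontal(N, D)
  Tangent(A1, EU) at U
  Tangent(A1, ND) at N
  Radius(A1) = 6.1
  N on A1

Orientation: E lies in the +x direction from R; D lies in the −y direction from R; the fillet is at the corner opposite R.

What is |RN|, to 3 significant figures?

46.2

The virtual corner opposite R is at (30.8, -39.1). The tangent condition forces HU to be normal to EU and since A1 is tangent to ND there, HN ⟂ ND, with radius 6.1, so the center H sits 6.1 in from both sides at H = (24.7, -33.0). That places the tangent points at U = (30.8, -33.0) on EU and N = (24.7, -39.1) on ND. Then |RN| = |N − R| = 46.2.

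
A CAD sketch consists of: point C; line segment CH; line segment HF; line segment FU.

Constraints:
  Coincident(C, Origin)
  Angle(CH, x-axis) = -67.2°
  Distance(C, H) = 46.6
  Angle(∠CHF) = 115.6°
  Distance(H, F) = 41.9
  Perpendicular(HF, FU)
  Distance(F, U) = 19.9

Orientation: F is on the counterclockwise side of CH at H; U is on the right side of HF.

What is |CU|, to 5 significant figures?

87.653

∠CHF = 115.6°, so HF runs at -67.2° + (180° − 115.6°) = -2.8000° from the x-axis; with |HF| = 41.9, F = H + 41.9·(cos -2.8000°, sin -2.8000°) = (59.908, -45.006). HF ⟂ FU; with |FU| = 19.9 on the right of HF, U = F + 19.9·(-0.048850, -0.99881) = (58.936, -64.882). Then |CU| = |U − C| = 87.653.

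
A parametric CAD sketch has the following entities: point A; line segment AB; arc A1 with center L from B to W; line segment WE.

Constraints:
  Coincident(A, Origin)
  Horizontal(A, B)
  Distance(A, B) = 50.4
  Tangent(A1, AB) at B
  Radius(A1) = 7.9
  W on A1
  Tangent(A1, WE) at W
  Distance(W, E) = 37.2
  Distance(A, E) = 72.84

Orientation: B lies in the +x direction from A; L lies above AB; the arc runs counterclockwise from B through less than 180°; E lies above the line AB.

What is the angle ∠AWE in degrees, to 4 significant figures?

95.99°

Checks: |LW| = 7.900 ✓; ∠(LW, WE) = 90.00° ✓; |WE| = 37.20 ✓; |AE| = 72.84 ✓.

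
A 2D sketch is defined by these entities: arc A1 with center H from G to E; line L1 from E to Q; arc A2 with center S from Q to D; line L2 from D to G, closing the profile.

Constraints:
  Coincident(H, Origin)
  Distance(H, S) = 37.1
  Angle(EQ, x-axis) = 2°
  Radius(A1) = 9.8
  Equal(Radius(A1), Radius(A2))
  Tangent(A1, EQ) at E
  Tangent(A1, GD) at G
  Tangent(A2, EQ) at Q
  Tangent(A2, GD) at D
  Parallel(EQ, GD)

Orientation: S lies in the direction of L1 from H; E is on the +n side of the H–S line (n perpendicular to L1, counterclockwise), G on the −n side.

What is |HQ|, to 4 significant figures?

38.37

The slot axis is L1's direction at 2.0°, so u = (cos 2.0°, sin 2.0°) = (0.9994, 0.03490) and n = (−sin 2.0°, cos 2.0°) = (-0.03490, 0.9994). H is at the origin and S lies 37.1 along u from H, so S = 37.1·u = (37.08, 1.295). Tangency of A1 to both parallel lines with radius 9.8 puts E and G at H ± 9.8·n: E = (-0.3420, 9.794), G = (0.3420, -9.794). Equal radii place Q and D the same way about S: Q = S + 9.8·n = (36.74, 11.09), D = S − 9.8·n = (37.42, -8.499). Then |HQ| = |Q − H| = 38.37.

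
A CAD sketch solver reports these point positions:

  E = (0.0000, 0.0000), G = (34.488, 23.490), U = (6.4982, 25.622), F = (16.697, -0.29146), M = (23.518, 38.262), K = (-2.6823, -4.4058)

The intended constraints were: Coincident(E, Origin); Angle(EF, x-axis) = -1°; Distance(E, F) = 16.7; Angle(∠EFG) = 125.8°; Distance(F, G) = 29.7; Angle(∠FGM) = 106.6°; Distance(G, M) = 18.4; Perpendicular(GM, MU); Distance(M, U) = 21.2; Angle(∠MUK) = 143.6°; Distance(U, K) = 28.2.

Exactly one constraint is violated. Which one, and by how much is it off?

Distance(U, K) = 28.2 — off by 3.20.

E = (0.00, 0.00) ✓; EF at -1.000° ✓; |EF| = 16.70 ✓; ∠EFG = 125.8° ✓; |FG| = 29.70 ✓; ∠FGM = 106.6° ✓; |GM| = 18.40 ✓; ∠(GM, MU) = 90.00° ✓; |MU| = 21.20 ✓; ∠MUK = 143.6° ✓; |UK| = 31.40 ✗.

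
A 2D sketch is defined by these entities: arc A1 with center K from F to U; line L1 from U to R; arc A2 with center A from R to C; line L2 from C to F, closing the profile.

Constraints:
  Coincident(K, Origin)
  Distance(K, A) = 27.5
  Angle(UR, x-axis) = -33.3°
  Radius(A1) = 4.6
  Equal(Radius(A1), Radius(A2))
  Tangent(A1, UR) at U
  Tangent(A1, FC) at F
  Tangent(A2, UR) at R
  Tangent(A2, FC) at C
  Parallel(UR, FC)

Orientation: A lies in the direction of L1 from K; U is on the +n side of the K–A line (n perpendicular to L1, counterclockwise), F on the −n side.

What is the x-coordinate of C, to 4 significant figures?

20.46

Tangency of A1 to both parallel lines with radius 4.6 puts U and F at K ± 4.6·n: U = (2.526, 3.845), F = (-2.526, -3.845). Equal radii place R and C the same way about A: R = A + 4.6·n = (25.51, -11.25), C = A − 4.6·n = (20.46, -18.94). So C.x = 20.46.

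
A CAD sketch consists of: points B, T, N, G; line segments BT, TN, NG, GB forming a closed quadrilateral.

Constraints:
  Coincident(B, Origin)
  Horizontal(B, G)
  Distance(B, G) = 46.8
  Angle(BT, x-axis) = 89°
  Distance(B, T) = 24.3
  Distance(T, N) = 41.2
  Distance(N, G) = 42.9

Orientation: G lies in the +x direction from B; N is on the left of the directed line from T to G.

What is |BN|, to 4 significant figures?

56.35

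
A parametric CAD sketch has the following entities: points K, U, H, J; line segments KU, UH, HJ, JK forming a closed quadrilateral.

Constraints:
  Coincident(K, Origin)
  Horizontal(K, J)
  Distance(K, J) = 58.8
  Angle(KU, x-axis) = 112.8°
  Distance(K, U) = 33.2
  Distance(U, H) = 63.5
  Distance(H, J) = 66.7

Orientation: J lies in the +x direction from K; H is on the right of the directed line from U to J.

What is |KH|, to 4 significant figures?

31.57

Checks: K.y = 0.00, J.y = 0.00 ✓; |UH| = 63.50 ✓; |HJ| = 66.70 ✓.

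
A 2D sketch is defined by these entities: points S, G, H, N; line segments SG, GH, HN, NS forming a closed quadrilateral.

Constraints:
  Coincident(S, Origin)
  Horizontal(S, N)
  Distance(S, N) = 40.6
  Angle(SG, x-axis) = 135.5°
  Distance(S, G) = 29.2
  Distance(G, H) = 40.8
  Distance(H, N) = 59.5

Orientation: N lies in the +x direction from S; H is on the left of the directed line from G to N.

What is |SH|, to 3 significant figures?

50.2

S is at the origin; S and N share the same y with |SN| = 40.6 and N in +x, so N = (40.6, 0). SG runs at 135.5° with |SG| = 29.2, so G = (-20.8, 20.5). H is determined by |GH| = 40.8 and |HN| = 59.5 together: it lies at the intersection of circle(G, 40.8) and circle(N, 59.5). With |GN| = 64.7, the foot of the radical line on GN is 17.9 from G and the perpendicular offset is √(40.8² − 17.9²) = 36.7. Taking the left-of-GN solution: H = (7.74, 49.6).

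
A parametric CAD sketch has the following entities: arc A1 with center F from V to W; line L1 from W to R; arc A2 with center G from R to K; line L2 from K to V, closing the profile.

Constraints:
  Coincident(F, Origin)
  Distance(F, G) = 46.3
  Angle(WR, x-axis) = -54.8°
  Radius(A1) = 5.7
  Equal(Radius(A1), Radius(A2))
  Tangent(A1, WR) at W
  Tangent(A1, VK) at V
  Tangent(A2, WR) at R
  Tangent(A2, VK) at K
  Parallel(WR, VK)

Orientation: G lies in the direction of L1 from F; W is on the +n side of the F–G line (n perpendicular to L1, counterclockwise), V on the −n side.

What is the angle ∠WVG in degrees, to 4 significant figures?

82.98°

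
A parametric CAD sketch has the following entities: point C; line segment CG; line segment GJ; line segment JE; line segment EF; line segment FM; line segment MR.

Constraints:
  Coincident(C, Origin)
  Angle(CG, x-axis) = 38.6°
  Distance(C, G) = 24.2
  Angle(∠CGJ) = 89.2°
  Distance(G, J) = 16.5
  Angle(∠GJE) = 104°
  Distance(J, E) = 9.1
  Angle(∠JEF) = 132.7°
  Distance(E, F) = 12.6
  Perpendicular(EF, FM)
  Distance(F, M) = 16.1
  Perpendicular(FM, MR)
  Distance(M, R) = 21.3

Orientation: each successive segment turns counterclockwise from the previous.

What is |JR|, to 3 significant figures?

9.75

C is at the origin; CG runs at 38.6° with length 24.2, so G = (18.9, 15.1). ∠CGJ = 89.2° gives GJ at 129° from the x-axis; with |GJ| = 16.5, J = (8.44, 27.8). ∠GJE = 104.0° gives JE at -155° from the x-axis; with |JE| = 9.1, E = (0.219, 23.9). ∠JEF = 132.7° gives EF at -107° from the x-axis; with |EF| = 12.6, F = (-3.53, 11.9). EF ⟂ FM, so FM runs at -17.3°; with |FM| = 16.1, M = (11.8, 7.13). FM ⟂ MR, so MR runs at 72.7°; with |MR| = 21.3, R = (18.2, 27.5). Then |JR| = |R − J| = 9.75.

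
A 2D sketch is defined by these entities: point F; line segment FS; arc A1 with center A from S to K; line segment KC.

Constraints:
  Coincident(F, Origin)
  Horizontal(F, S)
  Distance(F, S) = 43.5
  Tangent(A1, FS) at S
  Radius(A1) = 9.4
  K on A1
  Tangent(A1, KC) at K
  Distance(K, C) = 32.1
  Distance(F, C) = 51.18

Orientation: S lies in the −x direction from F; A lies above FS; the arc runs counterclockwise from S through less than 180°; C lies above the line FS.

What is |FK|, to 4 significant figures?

35.19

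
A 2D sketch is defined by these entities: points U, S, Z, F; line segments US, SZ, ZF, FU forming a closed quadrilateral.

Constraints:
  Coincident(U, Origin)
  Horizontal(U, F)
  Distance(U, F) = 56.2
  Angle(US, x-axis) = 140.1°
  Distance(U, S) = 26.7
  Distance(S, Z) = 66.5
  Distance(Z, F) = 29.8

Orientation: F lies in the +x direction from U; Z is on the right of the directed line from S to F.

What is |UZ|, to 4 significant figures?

40.01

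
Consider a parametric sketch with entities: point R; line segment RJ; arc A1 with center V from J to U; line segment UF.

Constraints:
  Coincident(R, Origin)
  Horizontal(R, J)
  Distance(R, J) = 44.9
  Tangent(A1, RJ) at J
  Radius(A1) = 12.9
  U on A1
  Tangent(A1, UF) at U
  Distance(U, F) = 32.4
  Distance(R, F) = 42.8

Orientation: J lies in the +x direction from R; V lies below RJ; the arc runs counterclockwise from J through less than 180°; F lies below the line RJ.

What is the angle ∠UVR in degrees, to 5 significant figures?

7.0306°

R is at the origin; RJ is horizontal with |RJ| = 44.9 and J on the +x side, so J = (44.900, 0.0000). The tangent condition forces VJ to be normal to RJ, so V = J + (0, -12.9) = (44.900, -12.900). Since VU ⟂ UF (tangency), |VF| = √(12.9² + 32.4²) = 34.874 regardless of where U sits on A1. So F lies on both circle(R, 42.8) and circle(V, 34.874); the below-RJ intersection is F = (20.340, -37.658). U is the foot of the tangent from F: U = (33.031, -7.8471).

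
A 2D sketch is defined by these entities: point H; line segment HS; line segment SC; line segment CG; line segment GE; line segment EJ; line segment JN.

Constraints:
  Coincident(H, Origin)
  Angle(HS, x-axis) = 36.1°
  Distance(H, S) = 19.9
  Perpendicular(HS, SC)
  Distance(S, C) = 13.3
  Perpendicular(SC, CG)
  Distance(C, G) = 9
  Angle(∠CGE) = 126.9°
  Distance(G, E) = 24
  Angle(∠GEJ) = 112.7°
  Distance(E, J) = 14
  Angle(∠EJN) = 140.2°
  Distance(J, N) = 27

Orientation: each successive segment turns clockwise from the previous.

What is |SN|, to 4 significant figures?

28.59

∠GEJ = 112.7° gives EJ at 95.70° from the x-axis; with |EJ| = 14.0, J = (-7.698, 16.62). ∠EJN = 140.2° gives JN at 55.90° from the x-axis; with |JN| = 27.0, N = (7.439, 38.98). Then |SN| = |N − S| = 28.59.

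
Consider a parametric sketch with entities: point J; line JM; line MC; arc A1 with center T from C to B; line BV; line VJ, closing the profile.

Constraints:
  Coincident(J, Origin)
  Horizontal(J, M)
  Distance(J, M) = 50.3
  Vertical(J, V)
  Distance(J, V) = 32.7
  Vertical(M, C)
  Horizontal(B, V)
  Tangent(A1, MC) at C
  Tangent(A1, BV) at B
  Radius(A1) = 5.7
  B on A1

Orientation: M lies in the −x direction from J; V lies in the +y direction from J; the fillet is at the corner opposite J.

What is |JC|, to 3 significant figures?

57.1

The virtual corner opposite J is at (-50.3, 32.7). A1 meets MC tangentially, so TC is at right angles to MC and tangency of A1 to BV means the radius TB is perpendicular to BV, with radius 5.7, so the center T sits 5.7 in from both sides at T = (-44.6, 27.0). That places the tangent points at C = (-50.3, 27.0) on MC and B = (-44.6, 32.7) on BV. Then |JC| = |C − J| = 57.1.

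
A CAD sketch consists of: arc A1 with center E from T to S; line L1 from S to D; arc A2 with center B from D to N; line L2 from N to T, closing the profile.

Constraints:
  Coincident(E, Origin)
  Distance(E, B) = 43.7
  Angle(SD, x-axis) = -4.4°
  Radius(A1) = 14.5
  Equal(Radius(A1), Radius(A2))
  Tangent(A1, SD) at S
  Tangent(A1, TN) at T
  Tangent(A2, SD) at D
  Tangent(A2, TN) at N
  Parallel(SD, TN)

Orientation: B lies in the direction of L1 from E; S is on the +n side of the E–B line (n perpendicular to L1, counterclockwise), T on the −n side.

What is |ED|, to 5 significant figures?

46.043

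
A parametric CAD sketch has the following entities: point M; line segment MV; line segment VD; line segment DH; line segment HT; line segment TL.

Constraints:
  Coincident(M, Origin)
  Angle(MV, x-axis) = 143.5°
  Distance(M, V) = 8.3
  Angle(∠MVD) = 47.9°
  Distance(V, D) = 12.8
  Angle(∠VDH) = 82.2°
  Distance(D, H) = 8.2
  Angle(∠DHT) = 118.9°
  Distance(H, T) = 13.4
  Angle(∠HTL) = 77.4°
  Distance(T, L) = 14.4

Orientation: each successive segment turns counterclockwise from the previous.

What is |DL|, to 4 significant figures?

15.80

∠DHT = 118.9° gives HT at 74.50° from the x-axis; with |HT| = 13.4, T = (6.135, 7.011). ∠HTL = 77.4° gives TL at 177.1° from the x-axis; with |TL| = 14.4, L = (-8.247, 7.740). Then |DL| = |L − D| = 15.80.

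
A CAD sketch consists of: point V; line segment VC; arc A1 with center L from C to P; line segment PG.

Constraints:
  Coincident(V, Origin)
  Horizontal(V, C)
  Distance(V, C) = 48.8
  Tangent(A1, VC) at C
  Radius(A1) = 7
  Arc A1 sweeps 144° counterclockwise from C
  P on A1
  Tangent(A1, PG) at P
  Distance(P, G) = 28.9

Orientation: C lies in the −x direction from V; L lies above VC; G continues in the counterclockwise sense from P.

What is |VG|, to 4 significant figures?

74.24

V is at the origin; V and C share the same y with |VC| = 48.8 and C on the −x side, so C = (-48.80, 0.000). Since A1 is tangent to VC there, LC ⟂ VC, so L = C + (0, 7) = (-48.80, 7.000). On A1, C sits at bearing -90° from L; a 144° counterclockwise sweep puts P at bearing 54°, so P = L + 7.0·(cos 54°, sin 54°) = (-44.69, 12.66). Tangency of A1 to PG means the radius LP is perpendicular to PG, so PG runs along (−sin 54°, cos 54°); with |PG| = 28.9, G = (-68.07, 29.65). Then |VG| = |G − V| = 74.24.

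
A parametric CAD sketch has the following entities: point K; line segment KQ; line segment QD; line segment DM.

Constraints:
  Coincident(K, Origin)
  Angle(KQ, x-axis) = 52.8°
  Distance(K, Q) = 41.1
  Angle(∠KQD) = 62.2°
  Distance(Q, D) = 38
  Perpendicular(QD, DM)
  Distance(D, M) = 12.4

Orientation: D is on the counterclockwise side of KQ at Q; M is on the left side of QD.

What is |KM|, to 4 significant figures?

30.47

K is at the origin; KQ runs at 52.8° with length 41.1, so Q = 41.1·(cos 52.8°, sin 52.8°) = (24.85, 32.74). ∠KQD = 62.2°, so QD runs at 52.8° + (180° − 62.2°) = 170.6° from the x-axis; with |QD| = 38.0, D = Q + 38.0·(cos 170.6°, sin 170.6°) = (-12.64, 38.94). QD ⟂ DM; with |DM| = 12.4 on the left of QD, M = D + 12.4·(-0.1633, -0.9866) = (-14.67, 26.71). Then |KM| = |M − K| = 30.47.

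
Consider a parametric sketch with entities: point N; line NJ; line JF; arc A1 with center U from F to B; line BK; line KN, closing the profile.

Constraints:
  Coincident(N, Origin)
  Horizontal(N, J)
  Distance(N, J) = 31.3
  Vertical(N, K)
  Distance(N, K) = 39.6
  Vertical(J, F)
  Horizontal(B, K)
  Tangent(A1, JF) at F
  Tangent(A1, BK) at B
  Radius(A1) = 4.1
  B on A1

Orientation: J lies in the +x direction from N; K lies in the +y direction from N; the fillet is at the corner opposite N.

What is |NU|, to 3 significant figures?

44.7

N is at the origin; NJ is horizontal with |NJ| = 31.3 and J on the +x side, so J = (31.3, 0.00). N and K share the same x with |NK| = 39.6 and K on the +y side, so K = (0.00, 39.6). The virtual corner opposite N is at (31.3, 39.6). Since A1 is tangent to JF there, UF ⟂ JF and A1 meets BK tangentially, so UB is at right angles to BK, with radius 4.1, so the center U sits 4.1 in from both sides at U = (27.2, 35.5). Then |NU| = |U − N| = 44.7.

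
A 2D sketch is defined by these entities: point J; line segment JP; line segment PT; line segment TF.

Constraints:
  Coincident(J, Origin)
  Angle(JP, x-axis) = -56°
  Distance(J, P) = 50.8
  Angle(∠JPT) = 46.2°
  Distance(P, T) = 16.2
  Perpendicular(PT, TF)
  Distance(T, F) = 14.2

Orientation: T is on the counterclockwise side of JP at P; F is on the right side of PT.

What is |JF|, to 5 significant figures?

54.284

J is at the origin; JP runs at -56.0° with length 50.8, so P = 50.8·(cos -56.0°, sin -56.0°) = (28.407, -42.115). ∠JPT = 46.2°, so PT runs at -56.0° + (180° − 46.2°) = 77.800° from the x-axis; with |PT| = 16.2, T = P + 16.2·(cos 77.800°, sin 77.800°) = (31.830, -26.281). PT is perpendicular to TF; with |TF| = 14.2 on the right of PT, F = T + 14.2·(0.97742, -0.21132) = (45.710, -29.282). Then |JF| = |F − J| = 54.284.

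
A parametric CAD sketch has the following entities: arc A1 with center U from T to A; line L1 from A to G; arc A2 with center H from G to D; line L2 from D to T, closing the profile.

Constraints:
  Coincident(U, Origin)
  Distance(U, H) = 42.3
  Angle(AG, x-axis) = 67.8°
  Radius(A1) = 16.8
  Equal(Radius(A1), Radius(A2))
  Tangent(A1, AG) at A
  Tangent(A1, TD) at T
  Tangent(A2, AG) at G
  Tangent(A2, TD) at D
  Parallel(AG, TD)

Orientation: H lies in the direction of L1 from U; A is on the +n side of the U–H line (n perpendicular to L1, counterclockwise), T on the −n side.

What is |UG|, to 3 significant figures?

45.5

The slot axis is L1's direction at 67.8°, so u = (cos 67.8°, sin 67.8°) = (0.378, 0.926) and n = (−sin 67.8°, cos 67.8°) = (-0.926, 0.378). U is at the origin and H lies 42.3 along u from U, so H = 42.3·u = (16.0, 39.2). Tangency of A1 to both parallel lines with radius 16.8 puts A and T at U ± 16.8·n: A = (-15.6, 6.35), T = (15.6, -6.35). Equal radii place G and D the same way about H: G = H + 16.8·n = (0.428, 45.5), D = H − 16.8·n = (31.5, 32.8). Then |UG| = |G − U| = 45.5.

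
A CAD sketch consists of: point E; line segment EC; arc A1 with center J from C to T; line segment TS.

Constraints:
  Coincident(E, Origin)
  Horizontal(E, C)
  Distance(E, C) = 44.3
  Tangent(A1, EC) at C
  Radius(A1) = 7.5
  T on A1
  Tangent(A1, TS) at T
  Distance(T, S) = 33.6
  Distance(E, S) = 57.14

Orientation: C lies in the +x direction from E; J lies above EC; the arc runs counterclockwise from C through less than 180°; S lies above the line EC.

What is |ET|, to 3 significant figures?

52.3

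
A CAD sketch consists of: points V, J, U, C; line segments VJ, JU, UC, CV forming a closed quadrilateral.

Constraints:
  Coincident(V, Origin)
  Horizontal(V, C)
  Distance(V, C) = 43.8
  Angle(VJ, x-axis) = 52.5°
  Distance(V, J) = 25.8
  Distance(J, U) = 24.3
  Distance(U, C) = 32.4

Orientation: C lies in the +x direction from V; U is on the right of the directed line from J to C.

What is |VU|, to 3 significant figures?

12.1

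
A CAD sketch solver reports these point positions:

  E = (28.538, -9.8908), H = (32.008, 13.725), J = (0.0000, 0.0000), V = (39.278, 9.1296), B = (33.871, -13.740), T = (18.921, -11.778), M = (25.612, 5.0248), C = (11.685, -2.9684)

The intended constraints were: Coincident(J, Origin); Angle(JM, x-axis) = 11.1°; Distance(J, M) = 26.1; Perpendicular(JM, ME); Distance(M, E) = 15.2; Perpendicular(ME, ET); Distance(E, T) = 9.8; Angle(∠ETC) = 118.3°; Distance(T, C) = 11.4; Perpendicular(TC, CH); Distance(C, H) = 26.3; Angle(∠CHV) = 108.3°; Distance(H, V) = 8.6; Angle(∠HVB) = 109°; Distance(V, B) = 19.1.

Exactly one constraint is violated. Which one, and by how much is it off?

Distance(V, B) = 19.1 — off by 4.40.

J = (0.00, 0.00) ✓; JM at 11.10° ✓; |JM| = 26.10 ✓; ∠(JM, ME) = 90.00° ✓; |ME| = 15.20 ✓; ∠(ME, ET) = 90.00° ✓; |ET| = 9.800 ✓; ∠ETC = 118.3° ✓; |TC| = 11.40 ✓; ∠(TC, CH) = 90.00° ✓; |CH| = 26.30 ✓; ∠CHV = 108.3° ✓; |HV| = 8.601 ✓; ∠HVB = 109.0° ✓; |VB| = 23.50 ✗.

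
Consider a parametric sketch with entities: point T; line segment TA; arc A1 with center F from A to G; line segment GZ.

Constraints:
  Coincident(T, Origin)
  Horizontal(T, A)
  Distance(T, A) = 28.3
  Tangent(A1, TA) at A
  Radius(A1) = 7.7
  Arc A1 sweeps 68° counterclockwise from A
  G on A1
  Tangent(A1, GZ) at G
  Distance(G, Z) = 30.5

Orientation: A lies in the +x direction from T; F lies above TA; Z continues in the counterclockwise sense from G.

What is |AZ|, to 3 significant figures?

37.9

T is at the origin; TA is horizontal with |TA| = 28.3 and A on the +x side, so A = (28.3, 0.00). The tangent condition forces FA to be normal to TA, so F = A + (0, 7.7) = (28.3, 7.70). On A1, A sits at bearing -90° from F; a 68° counterclockwise sweep puts G at bearing -22°, so G = F + 7.7·(cos -22°, sin -22°) = (35.4, 4.82). The tangent condition forces FG to be normal to GZ, so GZ runs along (−sin -22°, cos -22°); with |GZ| = 30.5, Z = (46.9, 33.1). Then |AZ| = |Z − A| = 37.9.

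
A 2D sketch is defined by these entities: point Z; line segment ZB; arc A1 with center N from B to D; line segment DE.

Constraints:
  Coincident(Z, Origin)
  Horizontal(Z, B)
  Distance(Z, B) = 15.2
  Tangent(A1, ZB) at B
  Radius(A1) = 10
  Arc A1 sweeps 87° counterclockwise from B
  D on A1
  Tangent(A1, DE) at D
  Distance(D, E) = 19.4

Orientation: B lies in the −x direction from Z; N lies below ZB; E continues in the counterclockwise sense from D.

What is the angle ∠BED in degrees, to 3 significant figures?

17.9°

Z is at the origin; Z and B share the same y with |ZB| = 15.2 and B on the −x side, so B = (-15.2, 0.00). A1 meets ZB tangentially, so NB is at right angles to ZB, so N = B + (0, -10) = (-15.2, -10.0). On A1, B sits at bearing 90° from N; an 87° counterclockwise sweep puts D at bearing 177°, so D = N + 10.0·(cos 177°, sin 177°) = (-25.2, -9.48). The tangent condition forces ND to be normal to DE, so DE runs along (−sin 177°, cos 177°); with |DE| = 19.4, E = (-26.2, -28.9). Then cos ∠BED = EB·ED / (|EB||ED|), giving 17.9°.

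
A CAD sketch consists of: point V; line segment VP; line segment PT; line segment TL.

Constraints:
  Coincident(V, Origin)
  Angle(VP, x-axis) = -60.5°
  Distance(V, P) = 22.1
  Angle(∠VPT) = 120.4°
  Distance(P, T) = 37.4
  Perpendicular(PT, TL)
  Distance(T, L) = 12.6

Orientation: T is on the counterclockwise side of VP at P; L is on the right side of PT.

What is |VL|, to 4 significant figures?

57.99

V is at the origin; VP runs at -60.5° with length 22.1, so P = 22.1·(cos -60.5°, sin -60.5°) = (10.88, -19.23). ∠VPT = 120.4°, so PT runs at -60.5° + (180° − 120.4°) = -0.9000° from the x-axis; with |PT| = 37.4, T = P + 37.4·(cos -0.9000°, sin -0.9000°) = (48.28, -19.82). PT is perpendicular to TL; with |TL| = 12.6 on the right of PT, L = T + 12.6·(-0.01571, -0.9999) = (48.08, -32.42). Then |VL| = |L − V| = 57.99.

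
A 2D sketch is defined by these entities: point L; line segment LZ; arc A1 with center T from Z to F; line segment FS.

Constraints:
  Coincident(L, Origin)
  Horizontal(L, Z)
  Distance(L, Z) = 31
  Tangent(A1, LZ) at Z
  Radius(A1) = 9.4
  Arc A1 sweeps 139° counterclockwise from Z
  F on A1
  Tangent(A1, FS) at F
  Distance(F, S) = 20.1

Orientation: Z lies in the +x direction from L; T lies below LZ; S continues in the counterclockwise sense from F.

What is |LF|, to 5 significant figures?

29.812

L is at the origin; L and Z share the same y with |LZ| = 31.0 and Z on the +x side, so Z = (31.000, 0.0000). The tangent condition forces TZ to be normal to LZ, so T = Z + (0, -9.4) = (31.000, -9.4000). On A1, Z sits at bearing 90° from T; a 139° counterclockwise sweep puts F at bearing 229°, so F = T + 9.4·(cos 229°, sin 229°) = (24.833, -16.494). Then |LF| = |F − L| = 29.812.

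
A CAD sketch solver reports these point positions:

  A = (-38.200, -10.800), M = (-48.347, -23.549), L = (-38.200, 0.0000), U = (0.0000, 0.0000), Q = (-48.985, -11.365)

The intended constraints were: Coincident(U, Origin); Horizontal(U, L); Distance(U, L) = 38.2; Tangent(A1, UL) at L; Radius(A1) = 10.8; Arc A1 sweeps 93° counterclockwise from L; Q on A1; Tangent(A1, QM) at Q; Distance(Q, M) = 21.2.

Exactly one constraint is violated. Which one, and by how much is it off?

Distance(Q, M) = 21.2 — off by 9.00.

U = (0.00, 0.00) ✓; U.y = 0.00, L.y = 0.00 ✓; |UL| = 38.20 ✓; ∠(AL, LU) = 90.00° ✓; |AL| = 10.80 ✓; bearing(A→Q) − bearing(A→L) = 93.00° ✓; |AQ| = 10.80 ✓; ∠(AQ, QM) = 90.00° ✓; |QM| = 12.20 ✗.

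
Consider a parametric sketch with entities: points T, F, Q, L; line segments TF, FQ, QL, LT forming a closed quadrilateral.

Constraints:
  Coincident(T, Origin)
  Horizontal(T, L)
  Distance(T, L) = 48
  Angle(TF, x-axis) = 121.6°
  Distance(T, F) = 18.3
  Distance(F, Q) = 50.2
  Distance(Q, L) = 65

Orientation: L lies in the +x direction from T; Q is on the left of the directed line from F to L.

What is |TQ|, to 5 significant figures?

60.314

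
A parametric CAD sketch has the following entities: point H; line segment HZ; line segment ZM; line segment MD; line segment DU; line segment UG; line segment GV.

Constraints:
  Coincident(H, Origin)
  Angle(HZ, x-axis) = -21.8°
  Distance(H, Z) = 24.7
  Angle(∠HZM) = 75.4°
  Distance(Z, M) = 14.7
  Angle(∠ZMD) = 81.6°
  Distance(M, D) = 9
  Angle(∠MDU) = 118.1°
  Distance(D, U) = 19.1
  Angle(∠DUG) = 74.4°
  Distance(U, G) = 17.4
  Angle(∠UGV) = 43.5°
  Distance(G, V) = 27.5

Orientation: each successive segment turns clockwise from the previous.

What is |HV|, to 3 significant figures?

11.1

∠DUG = 74.4° gives UG at -32.3° from the x-axis; with |UG| = 17.4, G = (28.0, -5.67). ∠UGV = 43.5° gives GV at -169° from the x-axis; with |GV| = 27.5, V = (1.04, -11.0). Then |HV| = |V − H| = 11.1.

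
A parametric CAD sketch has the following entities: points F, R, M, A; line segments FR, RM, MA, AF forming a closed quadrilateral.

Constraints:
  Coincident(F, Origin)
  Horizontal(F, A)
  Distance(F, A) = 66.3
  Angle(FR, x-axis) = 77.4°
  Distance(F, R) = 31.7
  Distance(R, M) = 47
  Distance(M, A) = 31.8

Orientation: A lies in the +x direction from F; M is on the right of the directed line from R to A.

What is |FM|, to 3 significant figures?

35.8

Checks: |RM| = 47.00 ✓; |MA| = 31.80 ✓.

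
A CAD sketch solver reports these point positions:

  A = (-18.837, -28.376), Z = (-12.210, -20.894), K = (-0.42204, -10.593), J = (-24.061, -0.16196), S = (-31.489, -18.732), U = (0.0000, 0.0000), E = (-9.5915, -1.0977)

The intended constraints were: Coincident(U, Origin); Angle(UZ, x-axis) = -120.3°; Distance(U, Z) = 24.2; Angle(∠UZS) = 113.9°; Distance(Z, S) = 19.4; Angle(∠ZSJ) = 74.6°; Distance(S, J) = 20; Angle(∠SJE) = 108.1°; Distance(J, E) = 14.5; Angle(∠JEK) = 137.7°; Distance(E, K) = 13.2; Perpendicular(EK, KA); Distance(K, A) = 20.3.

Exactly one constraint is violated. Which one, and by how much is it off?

Distance(K, A) = 20.3 — off by 5.30.

U = (0.00, 0.00) ✓; UZ at -120.3° ✓; |UZ| = 24.20 ✓; ∠UZS = 113.9° ✓; |ZS| = 19.40 ✓; ∠ZSJ = 74.60° ✓; |SJ| = 20.00 ✓; ∠SJE = 108.1° ✓; |JE| = 14.50 ✓; ∠JEK = 137.7° ✓; |EK| = 13.20 ✓; ∠(EK, KA) = 90.00° ✓; |KA| = 25.60 ✗.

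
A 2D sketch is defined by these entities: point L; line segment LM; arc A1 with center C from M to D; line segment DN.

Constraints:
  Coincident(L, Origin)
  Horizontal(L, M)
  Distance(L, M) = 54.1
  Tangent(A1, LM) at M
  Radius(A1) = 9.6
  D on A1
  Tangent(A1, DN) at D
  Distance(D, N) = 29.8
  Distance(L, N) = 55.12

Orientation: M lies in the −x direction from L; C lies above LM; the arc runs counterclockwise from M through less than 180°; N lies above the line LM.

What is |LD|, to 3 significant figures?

45.3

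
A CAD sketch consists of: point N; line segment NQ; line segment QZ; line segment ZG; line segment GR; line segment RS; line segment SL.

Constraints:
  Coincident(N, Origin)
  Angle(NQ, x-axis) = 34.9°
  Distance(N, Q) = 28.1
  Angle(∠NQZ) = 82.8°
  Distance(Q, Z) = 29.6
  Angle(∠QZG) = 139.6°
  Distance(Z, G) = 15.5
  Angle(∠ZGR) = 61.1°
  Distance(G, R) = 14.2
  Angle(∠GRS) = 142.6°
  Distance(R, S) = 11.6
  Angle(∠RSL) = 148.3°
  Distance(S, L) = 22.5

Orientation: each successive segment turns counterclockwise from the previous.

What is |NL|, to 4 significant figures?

33.00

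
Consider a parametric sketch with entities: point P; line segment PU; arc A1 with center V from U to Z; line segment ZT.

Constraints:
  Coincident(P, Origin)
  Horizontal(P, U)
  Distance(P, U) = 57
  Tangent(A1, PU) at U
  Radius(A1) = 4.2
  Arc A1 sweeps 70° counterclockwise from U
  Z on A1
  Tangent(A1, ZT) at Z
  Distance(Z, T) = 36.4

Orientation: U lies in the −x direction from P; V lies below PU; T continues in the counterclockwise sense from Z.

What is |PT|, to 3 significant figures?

82.2

P is at the origin; P and U share the same y with |PU| = 57.0 and U on the −x side, so U = (-57.0, 0.00). Since A1 is tangent to PU there, VU ⟂ PU, so V = U + (0, -4.2) = (-57.0, -4.20). On A1, U sits at bearing 90° from V; a 70° counterclockwise sweep puts Z at bearing 160°, so Z = V + 4.2·(cos 160°, sin 160°) = (-60.9, -2.76). Since A1 is tangent to ZT there, VZ ⟂ ZT, so ZT runs along (−sin 160°, cos 160°); with |ZT| = 36.4, T = (-73.4, -37.0). Then |PT| = |T − P| = 82.2.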